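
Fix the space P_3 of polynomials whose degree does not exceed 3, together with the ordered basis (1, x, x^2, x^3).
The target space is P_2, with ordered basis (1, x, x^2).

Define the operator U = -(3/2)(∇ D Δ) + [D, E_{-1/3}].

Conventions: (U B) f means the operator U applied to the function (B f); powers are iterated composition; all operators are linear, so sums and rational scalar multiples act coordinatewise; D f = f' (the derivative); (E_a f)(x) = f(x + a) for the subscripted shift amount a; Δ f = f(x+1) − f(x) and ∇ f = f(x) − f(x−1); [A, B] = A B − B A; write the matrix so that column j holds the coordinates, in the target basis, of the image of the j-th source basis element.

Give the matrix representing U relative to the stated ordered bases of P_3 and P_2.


the matrix is [[0, 0, 0, -9]; [0, 0, 0, 0]; [0, 0, 0, 0]] (rows listed top to bottom)

image of 1: 0
image of x: 0
image of x^2: 0
image of x^3: -9
each image's coordinates form column j of the matrix


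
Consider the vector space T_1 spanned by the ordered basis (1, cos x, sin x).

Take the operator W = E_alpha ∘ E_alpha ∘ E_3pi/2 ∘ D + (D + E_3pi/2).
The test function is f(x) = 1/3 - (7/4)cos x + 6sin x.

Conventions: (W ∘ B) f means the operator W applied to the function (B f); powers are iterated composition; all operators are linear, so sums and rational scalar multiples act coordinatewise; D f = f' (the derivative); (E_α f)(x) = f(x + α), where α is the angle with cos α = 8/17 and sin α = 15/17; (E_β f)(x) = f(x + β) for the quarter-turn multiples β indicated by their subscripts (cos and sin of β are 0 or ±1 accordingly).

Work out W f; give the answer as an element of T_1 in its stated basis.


the result is g(x) = 1/3 + (6887/1156)cos x - (546/289)sin x

D f = 6cos x + (7/4)sin x
E_3pi/2 D f = -(7/4)cos x + 6sin x
E_alpha E_3pi/2 D f = (76/17)cos x + (297/68)sin x
E_alpha (E_alpha ∘ E_3pi/2) D f = (6887/1156)cos x - (546/289)sin x
D f = 6cos x + (7/4)sin x
E_3pi/2 f = 1/3 - 6cos x - (7/4)sin x
(D + E_3pi/2) f = 1/3
(E_alpha ∘ E_alpha ∘ E_3pi/2 ∘ D + (D + E_3pi/2)) f = 1/3 + (6887/1156)cos x - (546/289)sin x


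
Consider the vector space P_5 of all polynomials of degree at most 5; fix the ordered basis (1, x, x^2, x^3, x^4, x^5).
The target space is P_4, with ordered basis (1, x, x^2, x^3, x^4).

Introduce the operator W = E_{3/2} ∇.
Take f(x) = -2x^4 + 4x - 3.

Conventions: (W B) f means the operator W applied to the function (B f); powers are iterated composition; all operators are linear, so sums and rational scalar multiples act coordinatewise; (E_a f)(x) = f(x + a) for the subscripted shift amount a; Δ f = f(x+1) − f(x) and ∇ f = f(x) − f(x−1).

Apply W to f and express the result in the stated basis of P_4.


the image equals g(x) = -8x^3 - 24x^2 - 26x - 6

∇ f = -8x^3 + 12x^2 - 8x + 6
E_{3/2} ∇ f = -8x^3 - 24x^2 - 26x - 6


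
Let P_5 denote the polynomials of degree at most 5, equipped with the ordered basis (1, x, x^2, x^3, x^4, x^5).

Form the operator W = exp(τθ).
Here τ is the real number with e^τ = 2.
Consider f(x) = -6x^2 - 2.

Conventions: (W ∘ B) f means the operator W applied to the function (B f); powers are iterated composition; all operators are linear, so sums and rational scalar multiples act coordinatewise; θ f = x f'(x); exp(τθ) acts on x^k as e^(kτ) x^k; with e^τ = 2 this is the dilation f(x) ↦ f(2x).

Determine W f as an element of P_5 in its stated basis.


the image equals g(x) = -24x^2 - 2

exp(τθ) x^k = e^(kτ) x^k; with e^τ = 2 this sends x^k to 2^k x^k
x^2 ↦ 4 x^2
applying this coordinatewise to f: exp(τθ) f = -24x^2 - 2


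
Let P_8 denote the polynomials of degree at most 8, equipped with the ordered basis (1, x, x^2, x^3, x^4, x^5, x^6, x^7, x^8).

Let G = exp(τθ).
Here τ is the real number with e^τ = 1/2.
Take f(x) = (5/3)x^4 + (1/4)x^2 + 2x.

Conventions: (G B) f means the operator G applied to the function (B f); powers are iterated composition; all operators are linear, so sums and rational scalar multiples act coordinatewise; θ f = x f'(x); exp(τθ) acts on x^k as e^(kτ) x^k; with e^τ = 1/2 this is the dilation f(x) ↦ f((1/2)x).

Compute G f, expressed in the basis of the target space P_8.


g(x) = (5/48)x^4 + (1/16)x^2 + x

exp(τθ) x^k = e^(kτ) x^k; with e^τ = 1/2 this sends x^k to (1/2)^k x^k
x ↦ 1/2 x
x^2 ↦ 1/4 x^2
x^4 ↦ 1/16 x^4
applying this coordinatewise to f: exp(τθ) f = (5/48)x^4 + (1/16)x^2 + x


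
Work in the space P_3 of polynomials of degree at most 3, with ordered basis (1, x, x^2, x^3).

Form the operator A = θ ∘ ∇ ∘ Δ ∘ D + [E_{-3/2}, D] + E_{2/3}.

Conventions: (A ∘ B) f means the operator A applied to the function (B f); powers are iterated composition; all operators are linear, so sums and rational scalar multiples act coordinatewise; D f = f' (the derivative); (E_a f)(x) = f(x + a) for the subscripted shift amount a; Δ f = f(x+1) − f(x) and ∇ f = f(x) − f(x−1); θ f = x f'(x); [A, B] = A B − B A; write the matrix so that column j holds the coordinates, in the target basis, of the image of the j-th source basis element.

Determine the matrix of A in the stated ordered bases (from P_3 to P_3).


image of 1: 1
image of x: x + 2/3
image of x^2: x^2 + (4/3)x + 4/9
image of x^3: x^3 + 2x^2 + (4/3)x + 8/27
each image's coordinates form column j of the matrix

the matrix is [[1, 2/3, 4/9, 8/27]; [0, 1, 4/3, 4/3]; [0, 0, 1, 2]; [0, 0, 0, 1]] (rows listed top to bottom)


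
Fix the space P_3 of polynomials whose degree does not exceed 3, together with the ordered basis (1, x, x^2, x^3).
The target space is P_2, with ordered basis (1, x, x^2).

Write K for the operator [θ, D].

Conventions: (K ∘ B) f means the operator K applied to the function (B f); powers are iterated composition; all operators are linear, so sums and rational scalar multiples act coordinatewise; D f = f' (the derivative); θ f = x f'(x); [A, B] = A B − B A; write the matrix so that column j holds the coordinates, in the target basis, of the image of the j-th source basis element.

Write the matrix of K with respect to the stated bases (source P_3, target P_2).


image of 1: 0
image of x: -1
image of x^2: -2x
image of x^3: -3x^2
each image's coordinates form column j of the matrix

the matrix is [[0, -1, 0, 0]; [0, 0, -2, 0]; [0, 0, 0, -3]] (rows listed top to bottom)


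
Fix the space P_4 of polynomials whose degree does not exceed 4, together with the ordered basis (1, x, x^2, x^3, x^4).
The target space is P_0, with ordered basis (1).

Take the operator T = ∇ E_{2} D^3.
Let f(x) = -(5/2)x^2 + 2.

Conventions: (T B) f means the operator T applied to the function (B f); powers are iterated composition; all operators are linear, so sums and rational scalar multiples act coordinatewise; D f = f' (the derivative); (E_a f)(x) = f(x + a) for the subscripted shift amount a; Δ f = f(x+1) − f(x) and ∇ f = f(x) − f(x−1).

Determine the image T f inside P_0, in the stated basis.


D f = -5x
D D f = -5
D D D f = 0
E_{2} D^3 f = 0
∇ E_{2} D^3 f = 0

g(x) = 0


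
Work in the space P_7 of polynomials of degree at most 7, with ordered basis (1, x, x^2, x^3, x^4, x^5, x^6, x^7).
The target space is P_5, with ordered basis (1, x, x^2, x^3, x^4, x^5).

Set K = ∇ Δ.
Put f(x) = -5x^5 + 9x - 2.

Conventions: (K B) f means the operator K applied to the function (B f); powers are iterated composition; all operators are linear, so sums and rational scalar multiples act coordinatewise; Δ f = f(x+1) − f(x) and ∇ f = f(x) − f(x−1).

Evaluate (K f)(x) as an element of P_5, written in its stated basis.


Δ f = -25x^4 - 50x^3 - 50x^2 - 25x + 4
∇ Δ f = -100x^3 - 50x

the image equals g(x) = -100x^3 - 50x


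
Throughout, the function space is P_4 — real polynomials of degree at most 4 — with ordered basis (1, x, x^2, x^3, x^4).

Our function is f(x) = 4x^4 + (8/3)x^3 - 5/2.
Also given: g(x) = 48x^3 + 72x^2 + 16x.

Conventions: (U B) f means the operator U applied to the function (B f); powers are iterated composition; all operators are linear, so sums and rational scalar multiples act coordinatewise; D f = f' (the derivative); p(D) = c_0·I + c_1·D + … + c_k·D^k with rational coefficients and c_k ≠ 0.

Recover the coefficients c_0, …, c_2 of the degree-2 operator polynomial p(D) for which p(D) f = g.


c_0 = 0, c_1 = 3, c_2 = 1

D^0 f = 4x^4 + (8/3)x^3 - 5/2
D^1 f = 16x^3 + 8x^2
D^2 f = 48x^2 + 16x
matching coefficients of g against c_0 f + c_1 Df + … from the top degree down determines the c_i
solution: c_0 = 0, c_1 = 3, c_2 = 1


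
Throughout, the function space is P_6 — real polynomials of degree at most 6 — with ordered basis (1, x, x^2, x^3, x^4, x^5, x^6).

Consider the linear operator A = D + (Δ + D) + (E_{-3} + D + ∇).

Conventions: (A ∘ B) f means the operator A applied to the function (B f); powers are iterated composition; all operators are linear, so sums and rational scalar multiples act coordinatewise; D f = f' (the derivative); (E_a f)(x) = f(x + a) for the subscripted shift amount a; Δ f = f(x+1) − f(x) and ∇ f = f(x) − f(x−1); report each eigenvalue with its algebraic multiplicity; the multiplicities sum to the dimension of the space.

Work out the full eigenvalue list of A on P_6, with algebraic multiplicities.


image of 1: 1
image of x: x + 2
image of x^2: x^2 + 4x + 9
image of x^3: x^3 + 6x^2 + 27x - 25
image of x^4: x^4 + 8x^3 + 54x^2 - 100x + 81
image of x^5: x^5 + 10x^4 + 90x^3 - 250x^2 + 405x - 241
image of x^6: x^6 + 12x^5 + 135x^4 - 500x^3 + 1215x^2 - 1446x + 729
the matrix is upper triangular; its diagonal is (1, 1, 1, 1, 1, 1, 1)
for a triangular matrix the eigenvalues are the diagonal entries, with algebraic multiplicity their repetition count

λ = 1 (multiplicity 7)


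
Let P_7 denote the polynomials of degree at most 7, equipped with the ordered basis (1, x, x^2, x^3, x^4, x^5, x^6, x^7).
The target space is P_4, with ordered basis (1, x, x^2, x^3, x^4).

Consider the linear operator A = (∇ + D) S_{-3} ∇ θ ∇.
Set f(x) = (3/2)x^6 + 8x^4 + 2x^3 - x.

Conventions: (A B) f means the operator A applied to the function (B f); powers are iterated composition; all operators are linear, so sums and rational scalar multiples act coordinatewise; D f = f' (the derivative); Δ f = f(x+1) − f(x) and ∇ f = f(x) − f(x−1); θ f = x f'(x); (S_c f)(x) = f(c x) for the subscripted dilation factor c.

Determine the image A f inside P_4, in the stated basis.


the result is g(x) = 145800x^3 + 21870x^2 + 63018x - 1881

∇ f = 9x^5 - (45/2)x^4 + 62x^3 - (129/2)x^2 + 35x - 17/2
θ ∇ f = 45x^5 - 90x^4 + 186x^3 - 129x^2 + 35x
∇ θ ∇ f = 225x^4 - 810x^3 + 1548x^2 - 1401x + 485
S_{-3} (∇ θ ∇) f = 18225x^4 + 21870x^3 + 13932x^2 + 4203x + 485
∇ S_{-3} (∇ θ ∇) f = 72900x^3 - 43740x^2 + 35154x - 6084
D S_{-3} (∇ θ ∇) f = 72900x^3 + 65610x^2 + 27864x + 4203
(∇ + D) S_{-3} (∇ θ ∇) f = 145800x^3 + 21870x^2 + 63018x - 1881


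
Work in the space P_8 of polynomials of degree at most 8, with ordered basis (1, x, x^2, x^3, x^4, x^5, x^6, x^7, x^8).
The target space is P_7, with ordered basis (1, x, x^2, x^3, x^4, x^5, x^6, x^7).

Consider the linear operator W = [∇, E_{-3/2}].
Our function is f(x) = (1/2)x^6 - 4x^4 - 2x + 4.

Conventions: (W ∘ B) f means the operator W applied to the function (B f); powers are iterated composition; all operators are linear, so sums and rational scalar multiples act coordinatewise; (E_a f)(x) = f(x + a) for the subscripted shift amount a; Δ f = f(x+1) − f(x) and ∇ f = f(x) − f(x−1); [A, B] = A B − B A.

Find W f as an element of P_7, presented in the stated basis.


g(x) = 0

E_{-3/2} f = (1/2)x^6 - (9/2)x^5 + (103/8)x^4 - (39/4)x^3 - (513/32)x^2 + (935/32)x - 967/128
∇ E_{-3/2} f = 3x^5 - 30x^4 + (213/2)x^3 - 159x^2 + (1187/16)x + 141/8
∇ f = 3x^5 - (15/2)x^4 - 6x^3 + (33/2)x^2 - 13x + 3/2
E_{-3/2} ∇ f = 3x^5 - 30x^4 + (213/2)x^3 - 159x^2 + (1187/16)x + 141/8
[∇, E_{-3/2}] f = 0


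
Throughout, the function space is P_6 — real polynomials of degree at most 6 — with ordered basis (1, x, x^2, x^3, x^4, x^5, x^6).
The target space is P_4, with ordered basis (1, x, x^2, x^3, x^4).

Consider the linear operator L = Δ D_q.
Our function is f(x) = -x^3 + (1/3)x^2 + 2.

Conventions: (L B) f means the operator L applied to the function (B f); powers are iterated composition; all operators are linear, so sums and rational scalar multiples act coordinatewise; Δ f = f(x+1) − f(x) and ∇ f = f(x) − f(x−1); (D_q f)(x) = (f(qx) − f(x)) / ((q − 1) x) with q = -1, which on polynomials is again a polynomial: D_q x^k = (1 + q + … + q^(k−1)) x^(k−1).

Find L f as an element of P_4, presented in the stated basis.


g(x) = -2x - 1

D_q f = -x^2
Δ D_q f = -2x - 1


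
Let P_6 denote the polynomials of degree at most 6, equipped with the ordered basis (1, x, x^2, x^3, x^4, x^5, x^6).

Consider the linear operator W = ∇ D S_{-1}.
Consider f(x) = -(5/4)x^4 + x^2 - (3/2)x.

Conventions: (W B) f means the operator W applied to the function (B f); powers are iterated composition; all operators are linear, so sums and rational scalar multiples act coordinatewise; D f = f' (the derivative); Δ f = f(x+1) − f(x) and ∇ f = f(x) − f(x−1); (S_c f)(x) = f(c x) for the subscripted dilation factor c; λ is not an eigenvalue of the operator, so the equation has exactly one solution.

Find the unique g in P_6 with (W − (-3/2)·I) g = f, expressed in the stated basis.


g(x) = -(5/6)x^4 + (22/3)x^2 - (23/3)x - 68/9

write g with unknown coordinates in the stated basis and equate coefficients in (W − (-3/2)·I) g = f
solving from the highest basis element down gives g = -(5/6)x^4 + (22/3)x^2 - (23/3)x - 68/9
check: W g = -10x^2 + 10x + 34/3
so W g − (-3/2)·g = -(5/4)x^4 + x^2 - (3/2)x = f ✓


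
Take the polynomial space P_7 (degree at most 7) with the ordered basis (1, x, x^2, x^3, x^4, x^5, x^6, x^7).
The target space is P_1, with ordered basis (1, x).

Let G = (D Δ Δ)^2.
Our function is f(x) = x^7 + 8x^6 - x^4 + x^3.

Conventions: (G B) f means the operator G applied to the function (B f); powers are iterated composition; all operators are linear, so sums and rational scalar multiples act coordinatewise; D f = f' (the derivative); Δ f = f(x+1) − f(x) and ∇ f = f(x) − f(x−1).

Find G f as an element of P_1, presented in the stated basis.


g(x) = 5040x + 15840

Δ f = 7x^6 + 69x^5 + 155x^4 + 191x^3 + 138x^2 + 54x + 9
Δ Δ f = 42x^5 + 450x^4 + 1450x^3 + 2298x^2 + 1856x + 614
D Δ Δ f = 210x^4 + 1800x^3 + 4350x^2 + 4596x + 1856
Δ (D Δ Δ) f = 840x^3 + 6660x^2 + 14940x + 10956
Δ Δ (D Δ Δ) f = 2520x^2 + 15840x + 22440
D Δ Δ (D Δ Δ) f = 5040x + 15840


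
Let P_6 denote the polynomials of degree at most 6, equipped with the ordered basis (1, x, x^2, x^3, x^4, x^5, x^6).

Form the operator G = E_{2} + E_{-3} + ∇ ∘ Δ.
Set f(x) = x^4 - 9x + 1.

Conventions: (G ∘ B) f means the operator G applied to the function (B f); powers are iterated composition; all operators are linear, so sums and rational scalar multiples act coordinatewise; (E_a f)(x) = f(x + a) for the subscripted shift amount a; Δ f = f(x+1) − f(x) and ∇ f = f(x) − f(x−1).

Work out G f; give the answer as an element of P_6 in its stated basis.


E_{2} f = x^4 + 8x^3 + 24x^2 + 23x - 1
E_{-3} f = x^4 - 12x^3 + 54x^2 - 117x + 109
Δ f = 4x^3 + 6x^2 + 4x - 8
∇ Δ f = 12x^2 + 2
(E_{2} + E_{-3} + ∇ ∘ Δ) f = 2x^4 - 4x^3 + 90x^2 - 94x + 110

the image equals g(x) = 2x^4 - 4x^3 + 90x^2 - 94x + 110


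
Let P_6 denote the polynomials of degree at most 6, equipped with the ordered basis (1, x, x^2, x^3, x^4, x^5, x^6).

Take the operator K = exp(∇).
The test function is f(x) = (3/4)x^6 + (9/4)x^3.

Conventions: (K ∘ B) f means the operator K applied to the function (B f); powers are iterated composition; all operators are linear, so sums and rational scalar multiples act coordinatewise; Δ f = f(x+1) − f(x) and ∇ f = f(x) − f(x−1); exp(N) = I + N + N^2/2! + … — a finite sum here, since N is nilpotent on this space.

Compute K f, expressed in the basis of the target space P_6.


order-1 term: (9/2)x^5 - (45/4)x^4 + 15x^3 - (9/2)x^2 - (9/4)x + 3/2
order-2 term: (45/4)x^4 - 45x^3 + (315/4)x^2 - (243/4)x + 33/2
order-3 term: 15x^3 - (135/2)x^2 + (225/2)x - 261/4
order-4 term: (45/4)x^2 - 45x + 195/4
order-5 term: (9/2)x - 45/4
order-6 term: 3/4
the series for exp(∇) f terminates at order 6
exp(∇) f = (3/4)x^6 + (9/2)x^5 - (51/4)x^3 + 18x^2 + 9x - 9

the image equals g(x) = (3/4)x^6 + (9/2)x^5 - (51/4)x^3 + 18x^2 + 9x - 9


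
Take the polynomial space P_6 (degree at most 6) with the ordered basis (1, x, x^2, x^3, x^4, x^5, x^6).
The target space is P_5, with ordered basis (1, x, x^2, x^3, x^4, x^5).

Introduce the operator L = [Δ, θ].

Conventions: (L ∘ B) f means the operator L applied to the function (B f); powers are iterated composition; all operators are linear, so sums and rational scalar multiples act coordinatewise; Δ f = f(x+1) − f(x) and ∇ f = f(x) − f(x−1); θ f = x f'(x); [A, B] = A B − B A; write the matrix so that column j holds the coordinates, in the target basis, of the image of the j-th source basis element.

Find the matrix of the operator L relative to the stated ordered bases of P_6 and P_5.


the matrix is [[0, 1, 2, 3, 4, 5, 6]; [0, 0, 2, 6, 12, 20, 30]; [0, 0, 0, 3, 12, 30, 60]; [0, 0, 0, 0, 4, 20, 60]; [0, 0, 0, 0, 0, 5, 30]; [0, 0, 0, 0, 0, 0, 6]] (rows listed top to bottom)

image of 1: 0
image of x: 1
image of x^2: 2x + 2
image of x^3: 3x^2 + 6x + 3
image of x^4: 4x^3 + 12x^2 + 12x + 4
image of x^5: 5x^4 + 20x^3 + 30x^2 + 20x + 5
image of x^6: 6x^5 + 30x^4 + 60x^3 + 60x^2 + 30x + 6
each image's coordinates form column j of the matrix


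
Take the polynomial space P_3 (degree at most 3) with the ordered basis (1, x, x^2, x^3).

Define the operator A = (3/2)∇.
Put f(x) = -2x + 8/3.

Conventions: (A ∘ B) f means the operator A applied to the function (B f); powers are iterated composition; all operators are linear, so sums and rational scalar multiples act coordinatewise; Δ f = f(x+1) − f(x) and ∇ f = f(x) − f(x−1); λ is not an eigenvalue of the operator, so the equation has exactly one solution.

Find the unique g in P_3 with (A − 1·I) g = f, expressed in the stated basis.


the result is g(x) = 2x + 1/3

write g with unknown coordinates in the stated basis and equate coefficients in (A − 1·I) g = f
solving from the highest basis element down gives g = 2x + 1/3
check: A g = 3
so A g − 1·g = -2x + 8/3 = f ✓


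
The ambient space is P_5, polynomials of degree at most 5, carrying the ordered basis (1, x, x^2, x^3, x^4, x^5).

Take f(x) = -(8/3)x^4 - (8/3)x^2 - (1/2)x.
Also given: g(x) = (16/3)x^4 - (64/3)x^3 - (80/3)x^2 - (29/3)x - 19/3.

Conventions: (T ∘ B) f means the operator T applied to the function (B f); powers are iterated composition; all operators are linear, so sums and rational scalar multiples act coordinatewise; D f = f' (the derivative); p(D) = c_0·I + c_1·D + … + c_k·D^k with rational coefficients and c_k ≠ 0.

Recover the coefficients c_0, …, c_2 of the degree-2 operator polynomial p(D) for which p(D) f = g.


c_0 = -2, c_1 = 2, c_2 = 1

D^0 f = -(8/3)x^4 - (8/3)x^2 - (1/2)x
D^1 f = -(32/3)x^3 - (16/3)x - 1/2
D^2 f = -32x^2 - 16/3
matching coefficients of g against c_0 f + c_1 Df + … from the top degree down determines the c_i
solution: c_0 = -2, c_1 = 2, c_2 = 1


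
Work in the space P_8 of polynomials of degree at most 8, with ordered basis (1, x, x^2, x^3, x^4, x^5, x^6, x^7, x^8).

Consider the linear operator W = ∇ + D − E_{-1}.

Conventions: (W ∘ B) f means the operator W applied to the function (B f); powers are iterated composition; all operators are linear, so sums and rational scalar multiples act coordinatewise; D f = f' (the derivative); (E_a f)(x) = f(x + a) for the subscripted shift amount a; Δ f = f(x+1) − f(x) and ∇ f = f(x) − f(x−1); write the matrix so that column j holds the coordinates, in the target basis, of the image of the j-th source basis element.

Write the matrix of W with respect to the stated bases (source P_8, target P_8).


the matrix is [[-1, 3, -2, 2, -2, 2, -2, 2, -2]; [0, -1, 6, -6, 8, -10, 12, -14, 16]; [0, 0, -1, 9, -12, 20, -30, 42, -56]; [0, 0, 0, -1, 12, -20, 40, -70, 112]; [0, 0, 0, 0, -1, 15, -30, 70, -140]; [0, 0, 0, 0, 0, -1, 18, -42, 112]; [0, 0, 0, 0, 0, 0, -1, 21, -56]; [0, 0, 0, 0, 0, 0, 0, -1, 24]; [0, 0, 0, 0, 0, 0, 0, 0, -1]] (rows listed top to bottom)

image of 1: -1
image of x: -x + 3
image of x^2: -x^2 + 6x - 2
image of x^3: -x^3 + 9x^2 - 6x + 2
image of x^4: -x^4 + 12x^3 - 12x^2 + 8x - 2
image of x^5: -x^5 + 15x^4 - 20x^3 + 20x^2 - 10x + 2
image of x^6: -x^6 + 18x^5 - 30x^4 + 40x^3 - 30x^2 + 12x - 2
image of x^7: -x^7 + 21x^6 - 42x^5 + 70x^4 - 70x^3 + 42x^2 - 14x + 2
image of x^8: -x^8 + 24x^7 - 56x^6 + 112x^5 - 140x^4 + 112x^3 - 56x^2 + 16x - 2
each image's coordinates form column j of the matrix


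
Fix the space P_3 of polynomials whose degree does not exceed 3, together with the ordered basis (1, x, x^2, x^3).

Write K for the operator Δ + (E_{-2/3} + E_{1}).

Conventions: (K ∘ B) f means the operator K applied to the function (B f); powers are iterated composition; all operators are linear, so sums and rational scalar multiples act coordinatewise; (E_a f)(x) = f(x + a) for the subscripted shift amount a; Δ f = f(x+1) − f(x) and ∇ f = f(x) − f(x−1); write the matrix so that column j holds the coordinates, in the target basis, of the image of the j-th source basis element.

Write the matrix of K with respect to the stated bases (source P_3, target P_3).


image of 1: 2
image of x: 2x + 4/3
image of x^2: 2x^2 + (8/3)x + 22/9
image of x^3: 2x^3 + 4x^2 + (22/3)x + 46/27
each image's coordinates form column j of the matrix

the matrix is [[2, 4/3, 22/9, 46/27]; [0, 2, 8/3, 22/3]; [0, 0, 2, 4]; [0, 0, 0, 2]] (rows listed top to bottom)


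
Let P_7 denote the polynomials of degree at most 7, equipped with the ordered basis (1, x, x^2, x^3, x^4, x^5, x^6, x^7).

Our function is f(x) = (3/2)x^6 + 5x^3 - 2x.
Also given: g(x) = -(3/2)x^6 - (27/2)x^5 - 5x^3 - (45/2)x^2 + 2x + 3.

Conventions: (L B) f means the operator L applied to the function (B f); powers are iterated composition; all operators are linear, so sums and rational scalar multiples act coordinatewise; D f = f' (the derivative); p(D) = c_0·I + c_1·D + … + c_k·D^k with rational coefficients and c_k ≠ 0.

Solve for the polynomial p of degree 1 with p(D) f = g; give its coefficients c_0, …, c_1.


c_0 = -1, c_1 = -3/2

D^0 f = (3/2)x^6 + 5x^3 - 2x
D^1 f = 9x^5 + 15x^2 - 2
matching coefficients of g against c_0 f + c_1 Df + … from the top degree down determines the c_i
solution: c_0 = -1, c_1 = -3/2


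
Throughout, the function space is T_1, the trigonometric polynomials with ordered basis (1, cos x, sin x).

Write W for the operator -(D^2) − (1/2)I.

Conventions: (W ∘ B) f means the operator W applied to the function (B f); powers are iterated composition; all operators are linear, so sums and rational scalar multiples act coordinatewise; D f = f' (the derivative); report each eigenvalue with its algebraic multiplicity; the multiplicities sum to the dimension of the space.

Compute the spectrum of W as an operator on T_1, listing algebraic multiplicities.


λ = -1/2 (multiplicity 1), λ = 1/2 (multiplicity 2)

image of 1: -1/2
image of cos x: (1/2)cos x
image of sin x: (1/2)sin x
the matrix is diagonal; its diagonal is (-1/2, 1/2, 1/2)
for a triangular matrix the eigenvalues are the diagonal entries, with algebraic multiplicity their repetition count


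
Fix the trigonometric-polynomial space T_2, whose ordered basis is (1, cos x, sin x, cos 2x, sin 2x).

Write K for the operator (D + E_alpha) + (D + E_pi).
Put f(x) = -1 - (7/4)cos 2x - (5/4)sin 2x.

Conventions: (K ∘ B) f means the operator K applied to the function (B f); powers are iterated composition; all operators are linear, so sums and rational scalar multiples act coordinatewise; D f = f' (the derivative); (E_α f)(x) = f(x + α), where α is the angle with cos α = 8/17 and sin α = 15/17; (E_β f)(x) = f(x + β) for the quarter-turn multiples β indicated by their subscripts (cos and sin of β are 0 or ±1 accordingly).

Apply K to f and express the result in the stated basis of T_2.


D f = -(5/2)cos 2x + (7/2)sin 2x
E_alpha f = -1 - (73/1156)cos 2x + (2485/1156)sin 2x
(D + E_alpha) f = -1 - (2963/1156)cos 2x + (6531/1156)sin 2x
D f = -(5/2)cos 2x + (7/2)sin 2x
E_pi f = -1 - (7/4)cos 2x - (5/4)sin 2x
(D + E_pi) f = -1 - (17/4)cos 2x + (9/4)sin 2x
((D + E_alpha) + (D + E_pi)) f = -2 - (1969/289)cos 2x + (2283/289)sin 2x

the image equals g(x) = -2 - (1969/289)cos 2x + (2283/289)sin 2x


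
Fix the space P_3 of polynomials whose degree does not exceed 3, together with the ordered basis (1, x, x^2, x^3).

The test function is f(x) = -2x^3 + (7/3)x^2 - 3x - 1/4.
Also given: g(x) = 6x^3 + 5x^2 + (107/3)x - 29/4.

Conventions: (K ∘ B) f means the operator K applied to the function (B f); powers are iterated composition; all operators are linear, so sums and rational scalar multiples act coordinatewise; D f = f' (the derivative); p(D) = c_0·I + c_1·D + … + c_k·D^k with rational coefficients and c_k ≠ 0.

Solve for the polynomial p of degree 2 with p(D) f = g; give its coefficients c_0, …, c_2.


p(D) = -3·I − 2·D − 3·D^2, i.e. c_0 = -3, c_1 = -2, c_2 = -3

D^0 f = -2x^3 + (7/3)x^2 - 3x - 1/4
D^1 f = -6x^2 + (14/3)x - 3
D^2 f = -12x + 14/3
matching coefficients of g against c_0 f + c_1 Df + … from the top degree down determines the c_i
solution: c_0 = -3, c_1 = -2, c_2 = -3


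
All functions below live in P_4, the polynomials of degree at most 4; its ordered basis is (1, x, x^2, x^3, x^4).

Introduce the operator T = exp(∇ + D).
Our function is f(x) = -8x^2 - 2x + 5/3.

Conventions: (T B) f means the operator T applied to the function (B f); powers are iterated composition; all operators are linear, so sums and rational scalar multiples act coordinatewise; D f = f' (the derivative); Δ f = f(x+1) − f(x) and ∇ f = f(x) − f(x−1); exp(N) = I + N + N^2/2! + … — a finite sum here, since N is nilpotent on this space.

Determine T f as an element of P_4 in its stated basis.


order-1 term: -32x + 4
order-2 term: -32
the series for exp(∇ + D) f terminates at order 2
exp(∇ + D) f = -8x^2 - 34x - 79/3

the image equals g(x) = -8x^2 - 34x - 79/3


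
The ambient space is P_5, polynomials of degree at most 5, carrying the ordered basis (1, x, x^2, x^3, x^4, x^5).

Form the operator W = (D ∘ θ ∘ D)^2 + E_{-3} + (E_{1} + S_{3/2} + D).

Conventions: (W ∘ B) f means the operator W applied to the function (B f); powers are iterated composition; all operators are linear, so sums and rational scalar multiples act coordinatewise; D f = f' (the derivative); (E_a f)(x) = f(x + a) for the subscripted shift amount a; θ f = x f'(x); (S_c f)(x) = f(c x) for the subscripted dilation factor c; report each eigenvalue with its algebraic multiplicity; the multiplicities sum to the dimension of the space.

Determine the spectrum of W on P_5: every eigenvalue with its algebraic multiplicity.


λ = 3 (multiplicity 1), λ = 7/2 (multiplicity 1), λ = 17/4 (multiplicity 1), λ = 43/8 (multiplicity 1), λ = 113/16 (multiplicity 1), λ = 307/32 (multiplicity 1)

image of 1: 3
image of x: (7/2)x - 1
image of x^2: (17/4)x^2 - 2x + 10
image of x^3: (43/8)x^3 - 3x^2 + 30x - 26
image of x^4: (113/16)x^4 - 4x^3 + 60x^2 - 104x + 154
image of x^5: (307/32)x^5 - 5x^4 + 100x^3 - 260x^2 + 1370x - 242
the matrix is upper triangular; its diagonal is (3, 7/2, 17/4, 43/8, 113/16, 307/32)
for a triangular matrix the eigenvalues are the diagonal entries, with algebraic multiplicity their repetition count


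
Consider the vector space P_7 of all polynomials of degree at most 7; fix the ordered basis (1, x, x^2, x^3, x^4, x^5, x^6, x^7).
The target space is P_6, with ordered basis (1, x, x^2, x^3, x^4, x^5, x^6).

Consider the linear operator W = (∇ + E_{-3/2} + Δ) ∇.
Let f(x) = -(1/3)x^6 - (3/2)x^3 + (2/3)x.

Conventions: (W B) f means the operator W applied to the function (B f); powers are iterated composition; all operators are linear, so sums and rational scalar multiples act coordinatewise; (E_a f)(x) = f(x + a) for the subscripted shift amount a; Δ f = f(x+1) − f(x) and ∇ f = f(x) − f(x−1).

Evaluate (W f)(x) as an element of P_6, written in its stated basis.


the result is g(x) = -2x^5 - (125/3)x^3 + (171/2)x^2 - (961/8)x + 1141/24

∇ f = -2x^5 + 5x^4 - (20/3)x^3 + (1/2)x^2 + (5/2)x - 1/2
∇ ∇ f = -10x^4 + 40x^3 - 70x^2 + 51x - 35/3
E_{-3/2} ∇ f = -2x^5 + 20x^4 - (245/3)x^3 + (331/2)x^2 - (1297/8)x + 479/8
Δ ∇ f = -10x^4 - 10x^2 - 9x - 2/3
(∇ + E_{-3/2} + Δ) ∇ f = -2x^5 - (125/3)x^3 + (171/2)x^2 - (961/8)x + 1141/24


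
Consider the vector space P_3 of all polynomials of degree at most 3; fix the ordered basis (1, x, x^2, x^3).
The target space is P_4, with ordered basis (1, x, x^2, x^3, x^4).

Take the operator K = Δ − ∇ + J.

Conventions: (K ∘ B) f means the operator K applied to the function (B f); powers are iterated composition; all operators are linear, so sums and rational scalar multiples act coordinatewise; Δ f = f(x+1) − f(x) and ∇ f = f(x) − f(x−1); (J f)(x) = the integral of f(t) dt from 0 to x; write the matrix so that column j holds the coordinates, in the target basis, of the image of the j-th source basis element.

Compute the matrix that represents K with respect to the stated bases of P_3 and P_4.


the matrix is [[0, 0, 2, 0]; [1, 0, 0, 6]; [0, 1/2, 0, 0]; [0, 0, 1/3, 0]; [0, 0, 0, 1/4]] (rows listed top to bottom)

image of 1: x
image of x: (1/2)x^2
image of x^2: (1/3)x^3 + 2
image of x^3: (1/4)x^4 + 6x
each image's coordinates form column j of the matrix


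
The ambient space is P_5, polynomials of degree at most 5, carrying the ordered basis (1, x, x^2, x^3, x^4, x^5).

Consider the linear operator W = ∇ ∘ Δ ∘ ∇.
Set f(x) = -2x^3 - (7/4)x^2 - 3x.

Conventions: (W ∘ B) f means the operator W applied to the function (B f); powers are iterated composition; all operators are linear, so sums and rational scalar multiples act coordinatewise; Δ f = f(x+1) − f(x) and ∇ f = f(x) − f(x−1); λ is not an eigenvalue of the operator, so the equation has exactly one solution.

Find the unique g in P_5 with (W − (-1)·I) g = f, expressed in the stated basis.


the image equals g(x) = -2x^3 - (7/4)x^2 - 3x + 12

write g with unknown coordinates in the stated basis and equate coefficients in (W − (-1)·I) g = f
solving from the highest basis element down gives g = -2x^3 - (7/4)x^2 - 3x + 12
check: W g = -12
so W g − (-1)·g = -2x^3 - (7/4)x^2 - 3x = f ✓


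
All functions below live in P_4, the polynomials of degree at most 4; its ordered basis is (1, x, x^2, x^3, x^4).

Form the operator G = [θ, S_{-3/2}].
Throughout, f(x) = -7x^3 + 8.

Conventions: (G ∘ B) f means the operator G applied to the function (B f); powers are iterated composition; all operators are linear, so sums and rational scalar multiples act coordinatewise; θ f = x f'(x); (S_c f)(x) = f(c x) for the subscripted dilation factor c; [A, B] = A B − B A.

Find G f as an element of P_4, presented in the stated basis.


S_{-3/2} f = (189/8)x^3 + 8
θ S_{-3/2} f = (567/8)x^3
θ f = -21x^3
S_{-3/2} θ f = (567/8)x^3
[θ, S_{-3/2}] f = 0

g(x) = 0


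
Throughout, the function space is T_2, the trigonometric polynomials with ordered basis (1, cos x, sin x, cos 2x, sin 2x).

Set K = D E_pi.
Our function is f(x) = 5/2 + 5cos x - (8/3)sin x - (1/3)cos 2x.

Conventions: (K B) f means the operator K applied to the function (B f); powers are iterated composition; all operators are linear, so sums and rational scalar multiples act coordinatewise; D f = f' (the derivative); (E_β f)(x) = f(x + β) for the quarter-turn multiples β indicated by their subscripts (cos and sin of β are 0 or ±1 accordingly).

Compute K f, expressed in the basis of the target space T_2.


E_pi f = 5/2 - 5cos x + (8/3)sin x - (1/3)cos 2x
D E_pi f = (8/3)cos x + 5sin x + (2/3)sin 2x

the result is g(x) = (8/3)cos x + 5sin x + (2/3)sin 2x


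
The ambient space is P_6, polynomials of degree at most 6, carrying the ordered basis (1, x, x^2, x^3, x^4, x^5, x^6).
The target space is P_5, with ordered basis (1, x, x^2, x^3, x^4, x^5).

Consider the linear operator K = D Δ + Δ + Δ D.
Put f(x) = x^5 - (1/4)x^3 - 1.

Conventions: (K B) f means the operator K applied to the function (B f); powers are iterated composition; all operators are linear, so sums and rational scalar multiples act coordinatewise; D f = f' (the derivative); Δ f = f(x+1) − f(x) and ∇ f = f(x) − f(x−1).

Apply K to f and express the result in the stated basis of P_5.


Δ f = 5x^4 + 10x^3 + (37/4)x^2 + (17/4)x + 3/4
D Δ f = 20x^3 + 30x^2 + (37/2)x + 17/4
Δ f = 5x^4 + 10x^3 + (37/4)x^2 + (17/4)x + 3/4
D f = 5x^4 - (3/4)x^2
Δ D f = 20x^3 + 30x^2 + (37/2)x + 17/4
(D Δ + Δ + Δ D) f = 5x^4 + 50x^3 + (277/4)x^2 + (165/4)x + 37/4

the image equals g(x) = 5x^4 + 50x^3 + (277/4)x^2 + (165/4)x + 37/4


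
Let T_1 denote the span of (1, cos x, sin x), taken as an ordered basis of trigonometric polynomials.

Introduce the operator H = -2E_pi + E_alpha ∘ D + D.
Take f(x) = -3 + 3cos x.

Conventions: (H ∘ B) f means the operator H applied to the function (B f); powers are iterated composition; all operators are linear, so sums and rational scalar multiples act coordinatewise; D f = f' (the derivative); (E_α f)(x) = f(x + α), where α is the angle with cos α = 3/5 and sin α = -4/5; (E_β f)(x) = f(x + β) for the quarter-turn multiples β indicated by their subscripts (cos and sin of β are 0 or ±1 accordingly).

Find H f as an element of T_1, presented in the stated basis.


E_pi f = -3 - 3cos x
(-2E_pi) f = 6 + 6cos x
D f = -3sin x
E_alpha D f = (12/5)cos x - (9/5)sin x
D f = -3sin x
(-2E_pi + E_alpha ∘ D + D) f = 6 + (42/5)cos x - (24/5)sin x

the result is g(x) = 6 + (42/5)cos x - (24/5)sin x


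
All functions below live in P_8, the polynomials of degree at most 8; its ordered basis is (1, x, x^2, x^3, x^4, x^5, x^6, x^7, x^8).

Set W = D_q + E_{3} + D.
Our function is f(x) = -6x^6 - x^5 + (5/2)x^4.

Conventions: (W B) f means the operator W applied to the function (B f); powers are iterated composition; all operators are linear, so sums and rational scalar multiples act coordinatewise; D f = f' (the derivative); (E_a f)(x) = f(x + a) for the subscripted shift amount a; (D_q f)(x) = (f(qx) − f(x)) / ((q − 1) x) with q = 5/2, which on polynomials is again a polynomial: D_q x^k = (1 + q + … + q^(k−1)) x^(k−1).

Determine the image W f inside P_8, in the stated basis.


D_q f = -(15561/16)x^5 - (1031/16)x^4 + (1015/16)x^3
E_{3} f = -6x^6 - 109x^5 - (1645/2)x^4 - 3300x^3 - 7425x^2 - 8883x - 8829/2
D f = -36x^5 - 5x^4 + 10x^3
(D_q + E_{3} + D) f = -6x^6 - (17881/16)x^5 - (14271/16)x^4 - (51625/16)x^3 - 7425x^2 - 8883x - 8829/2

the result is g(x) = -6x^6 - (17881/16)x^5 - (14271/16)x^4 - (51625/16)x^3 - 7425x^2 - 8883x - 8829/2


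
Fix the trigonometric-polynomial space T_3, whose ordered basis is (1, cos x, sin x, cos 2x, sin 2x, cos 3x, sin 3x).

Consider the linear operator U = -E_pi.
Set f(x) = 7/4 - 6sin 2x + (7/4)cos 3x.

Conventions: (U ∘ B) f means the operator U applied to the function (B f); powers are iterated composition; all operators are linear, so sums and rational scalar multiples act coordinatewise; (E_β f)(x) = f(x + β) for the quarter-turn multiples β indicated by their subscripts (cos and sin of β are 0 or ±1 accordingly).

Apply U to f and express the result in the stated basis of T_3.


E_pi f = 7/4 - 6sin 2x - (7/4)cos 3x
(-E_pi) f = -7/4 + 6sin 2x + (7/4)cos 3x

the result is g(x) = -7/4 + 6sin 2x + (7/4)cos 3x


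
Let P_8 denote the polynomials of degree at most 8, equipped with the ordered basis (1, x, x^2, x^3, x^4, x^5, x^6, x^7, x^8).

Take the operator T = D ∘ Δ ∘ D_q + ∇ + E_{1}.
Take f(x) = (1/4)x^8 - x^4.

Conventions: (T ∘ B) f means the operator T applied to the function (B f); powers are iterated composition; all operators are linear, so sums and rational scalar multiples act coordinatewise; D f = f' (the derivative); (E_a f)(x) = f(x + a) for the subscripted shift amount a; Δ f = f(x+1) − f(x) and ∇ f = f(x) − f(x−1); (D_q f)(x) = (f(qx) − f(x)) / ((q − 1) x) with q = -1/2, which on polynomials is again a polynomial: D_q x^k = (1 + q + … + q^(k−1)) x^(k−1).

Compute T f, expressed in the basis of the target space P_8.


D_q f = (85/512)x^7 - (5/8)x^3
Δ D_q f = (595/512)x^6 + (1785/512)x^5 + (2975/512)x^4 + (2975/512)x^3 + (825/512)x^2 - (365/512)x - 235/512
D Δ D_q f = (1785/256)x^5 + (8925/512)x^4 + (2975/128)x^3 + (8925/512)x^2 + (825/256)x - 365/512
∇ f = 2x^7 - 7x^6 + 14x^5 - (35/2)x^4 + 10x^3 - x^2 - 2x + 3/4
E_{1} f = (1/4)x^8 + 2x^7 + 7x^6 + 14x^5 + (33/2)x^4 + 10x^3 + x^2 - 2x - 3/4
(D ∘ Δ ∘ D_q + ∇ + E_{1}) f = (1/4)x^8 + 4x^7 + (8953/256)x^5 + (8413/512)x^4 + (5535/128)x^3 + (8925/512)x^2 - (199/256)x - 365/512

the image equals g(x) = (1/4)x^8 + 4x^7 + (8953/256)x^5 + (8413/512)x^4 + (5535/128)x^3 + (8925/512)x^2 - (199/256)x - 365/512


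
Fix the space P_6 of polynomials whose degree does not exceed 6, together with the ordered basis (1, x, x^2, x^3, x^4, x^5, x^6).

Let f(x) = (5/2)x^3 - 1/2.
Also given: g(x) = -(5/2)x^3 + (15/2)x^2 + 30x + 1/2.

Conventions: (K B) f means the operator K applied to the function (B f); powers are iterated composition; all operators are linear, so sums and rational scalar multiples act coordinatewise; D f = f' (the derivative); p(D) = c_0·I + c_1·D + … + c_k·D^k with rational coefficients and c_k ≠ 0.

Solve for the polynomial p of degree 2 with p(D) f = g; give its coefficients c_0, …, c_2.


D^0 f = (5/2)x^3 - 1/2
D^1 f = (15/2)x^2
D^2 f = 15x
matching coefficients of g against c_0 f + c_1 Df + … from the top degree down determines the c_i
solution: c_0 = -1, c_1 = 1, c_2 = 2

p(D) = -I + D + 2·D^2, i.e. c_0 = -1, c_1 = 1, c_2 = 2


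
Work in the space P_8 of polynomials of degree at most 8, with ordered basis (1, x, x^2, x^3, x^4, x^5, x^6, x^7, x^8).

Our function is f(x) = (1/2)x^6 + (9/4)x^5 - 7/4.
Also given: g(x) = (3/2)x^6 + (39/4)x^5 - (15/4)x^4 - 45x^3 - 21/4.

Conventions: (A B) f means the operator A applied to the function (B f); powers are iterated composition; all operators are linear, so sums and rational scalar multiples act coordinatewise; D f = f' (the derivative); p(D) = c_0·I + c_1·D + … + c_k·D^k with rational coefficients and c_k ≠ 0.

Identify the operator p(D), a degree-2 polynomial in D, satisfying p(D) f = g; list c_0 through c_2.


D^0 f = (1/2)x^6 + (9/4)x^5 - 7/4
D^1 f = 3x^5 + (45/4)x^4
D^2 f = 15x^4 + 45x^3
matching coefficients of g against c_0 f + c_1 Df + … from the top degree down determines the c_i
solution: c_0 = 3, c_1 = 1, c_2 = -1

c_0 = 3, c_1 = 1, c_2 = -1


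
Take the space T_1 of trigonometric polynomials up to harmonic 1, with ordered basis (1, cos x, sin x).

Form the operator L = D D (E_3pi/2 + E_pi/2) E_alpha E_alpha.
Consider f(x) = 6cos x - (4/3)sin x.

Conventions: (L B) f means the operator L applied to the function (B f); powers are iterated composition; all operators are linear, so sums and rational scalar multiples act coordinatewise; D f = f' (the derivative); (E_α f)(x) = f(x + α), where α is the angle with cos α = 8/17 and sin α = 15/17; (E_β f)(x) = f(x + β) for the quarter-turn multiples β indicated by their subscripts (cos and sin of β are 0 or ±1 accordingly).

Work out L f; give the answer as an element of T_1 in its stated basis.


E_alpha f = (28/17)cos x - (302/51)sin x
E_alpha E_alpha f = -(1286/289)cos x - (3676/867)sin x
E_3pi/2 (E_alpha E_alpha) f = (3676/867)cos x - (1286/289)sin x
E_pi/2 (E_alpha E_alpha) f = -(3676/867)cos x + (1286/289)sin x
(E_3pi/2 + E_pi/2) (E_alpha E_alpha) f = 0
D ((E_3pi/2 + E_pi/2) E_alpha E_alpha) f = 0
D D ((E_3pi/2 + E_pi/2) E_alpha E_alpha) f = 0

the image equals g(x) = 0


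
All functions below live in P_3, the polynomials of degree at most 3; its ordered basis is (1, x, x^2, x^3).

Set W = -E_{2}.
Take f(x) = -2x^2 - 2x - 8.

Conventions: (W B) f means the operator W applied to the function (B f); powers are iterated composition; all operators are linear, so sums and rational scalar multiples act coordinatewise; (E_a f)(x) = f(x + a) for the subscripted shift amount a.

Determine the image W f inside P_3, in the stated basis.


E_{2} f = -2x^2 - 10x - 20
(-E_{2}) f = 2x^2 + 10x + 20

the result is g(x) = 2x^2 + 10x + 20
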